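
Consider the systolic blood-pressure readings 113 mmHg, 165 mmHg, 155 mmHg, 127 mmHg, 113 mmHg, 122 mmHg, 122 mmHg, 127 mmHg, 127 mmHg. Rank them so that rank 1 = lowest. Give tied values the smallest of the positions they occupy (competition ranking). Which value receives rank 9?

Sorted (ascending): 113, 113, 122, 122, 127, 127, 127, 155, 165
The 2 values of 113 occupy positions 1–2 → each gets rank 1.
The 2 values of 122 occupy positions 3–4 → each gets rank 3.
The 3 values of 127 occupy positions 5–7 → each gets rank 5.
Rank 9 → value 165.

165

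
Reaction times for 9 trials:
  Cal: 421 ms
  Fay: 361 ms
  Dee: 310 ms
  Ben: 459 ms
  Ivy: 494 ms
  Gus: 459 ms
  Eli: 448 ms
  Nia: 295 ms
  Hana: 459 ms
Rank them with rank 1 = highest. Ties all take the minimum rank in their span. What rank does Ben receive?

2

Sorted (descending): 494, 459, 459, 459, 448, 421, 361, 310, 295
The 3 values of 459 occupy positions 2–4 → each gets rank 2.
Ben has value 459 ms → rank 2.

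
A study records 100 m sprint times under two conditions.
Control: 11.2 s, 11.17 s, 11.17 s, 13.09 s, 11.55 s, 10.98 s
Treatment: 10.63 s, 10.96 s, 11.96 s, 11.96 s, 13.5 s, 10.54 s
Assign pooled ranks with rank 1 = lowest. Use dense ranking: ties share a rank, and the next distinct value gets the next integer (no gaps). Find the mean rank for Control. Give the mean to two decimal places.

6.00

Sorted (ascending): 10.54, 10.63, 10.96, 10.98, 11.17, 11.17, 11.2, 11.55, 11.96, 11.96, 13.09, 13.5
The 2 values of 11.17 share dense rank 5.
The 2 values of 11.96 share dense rank 8.
Remaining distinct values take the next consecutive integers.
Control values → pooled ranks: 11.2→6, 11.17→5, 11.17→5, 13.09→9, 11.55→7, 10.98→4
Mean rank = (6 + 5 + 5 + 9 + 7 + 4) / 6 = 6.00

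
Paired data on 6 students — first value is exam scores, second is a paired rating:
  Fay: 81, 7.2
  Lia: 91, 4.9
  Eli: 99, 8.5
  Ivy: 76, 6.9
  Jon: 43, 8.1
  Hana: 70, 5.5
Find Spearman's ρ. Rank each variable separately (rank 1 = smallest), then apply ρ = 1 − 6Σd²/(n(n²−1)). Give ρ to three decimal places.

0.086

Ranks of variable 1: 4, 5, 6, 3, 1, 2
Ranks of variable 2: 4, 1, 6, 3, 5, 2
d = r₁ − r₂: 0, 4, 0, 0, -4, 0
d²: 0, 16, 0, 0, 16, 0; Σd² = 32
ρ = 1 − 6·32/(6·35) = 1 − 192/210 = 0.086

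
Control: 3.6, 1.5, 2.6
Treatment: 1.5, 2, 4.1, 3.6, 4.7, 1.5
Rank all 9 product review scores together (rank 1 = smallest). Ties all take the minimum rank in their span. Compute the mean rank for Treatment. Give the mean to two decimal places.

4.83

Sorted (ascending): 1.5, 1.5, 1.5, 2, 2.6, 3.6, 3.6, 4.1, 4.7
The 3 values of 1.5 occupy positions 1–3 → each gets rank 1.
The 2 values of 3.6 occupy positions 6–7 → each gets rank 6.
Treatment values → pooled ranks: 1.5→1, 2→4, 4.1→8, 3.6→6, 4.7→9, 1.5→1
Mean rank = (1 + 4 + 8 + 6 + 9 + 1) / 6 = 4.83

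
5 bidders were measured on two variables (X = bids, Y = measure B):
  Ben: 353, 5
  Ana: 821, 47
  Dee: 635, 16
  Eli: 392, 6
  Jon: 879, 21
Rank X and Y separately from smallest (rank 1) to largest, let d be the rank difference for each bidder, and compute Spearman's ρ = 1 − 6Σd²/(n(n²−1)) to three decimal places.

Ranks of variable 1: 1, 4, 3, 2, 5
Ranks of variable 2: 1, 5, 3, 2, 4
d = r₁ − r₂: 0, -1, 0, 0, 1
d²: 0, 1, 0, 0, 1; Σd² = 2
ρ = 1 − 6·2/(5·24) = 1 − 12/120 = 0.900

0.900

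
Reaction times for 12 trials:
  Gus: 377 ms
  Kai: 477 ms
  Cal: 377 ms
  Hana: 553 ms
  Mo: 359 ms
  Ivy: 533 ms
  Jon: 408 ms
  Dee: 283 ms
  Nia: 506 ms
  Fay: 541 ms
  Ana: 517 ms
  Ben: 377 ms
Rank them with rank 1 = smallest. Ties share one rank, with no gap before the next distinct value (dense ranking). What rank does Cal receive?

Sorted (ascending): 283, 359, 377, 377, 377, 408, 477, 506, 517, 533, 541, 553
The 3 values of 377 share dense rank 3.
Remaining distinct values take the next consecutive integers.
Cal has value 377 ms → rank 3.

3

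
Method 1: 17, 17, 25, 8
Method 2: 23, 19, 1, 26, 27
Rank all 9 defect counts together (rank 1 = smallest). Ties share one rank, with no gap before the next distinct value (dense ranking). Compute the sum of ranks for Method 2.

Sorted (ascending): 1, 8, 17, 17, 19, 23, 25, 26, 27
The 2 values of 17 share dense rank 3.
Remaining distinct values take the next consecutive integers.
Method 2 values → pooled ranks: 23→5, 19→4, 1→1, 26→7, 27→8
Rank sum = 5 + 4 + 1 + 7 + 8 = 25

25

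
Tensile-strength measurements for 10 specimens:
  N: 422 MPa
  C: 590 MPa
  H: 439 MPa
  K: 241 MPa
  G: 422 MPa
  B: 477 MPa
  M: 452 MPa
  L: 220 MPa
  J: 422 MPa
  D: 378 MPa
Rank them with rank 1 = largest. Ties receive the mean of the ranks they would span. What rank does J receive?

6

Sorted (descending): 590, 477, 452, 439, 422, 422, 422, 378, 241, 220
The 3 values of 422 occupy positions 5–7 → average rank 6.
J has value 422 MPa → rank 6.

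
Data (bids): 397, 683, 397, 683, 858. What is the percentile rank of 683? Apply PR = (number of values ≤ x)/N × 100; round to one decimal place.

80.0

N = 5.
Strictly below 683: 2. Equal to 683: 2.
PR = 4/5 × 100 = 80.0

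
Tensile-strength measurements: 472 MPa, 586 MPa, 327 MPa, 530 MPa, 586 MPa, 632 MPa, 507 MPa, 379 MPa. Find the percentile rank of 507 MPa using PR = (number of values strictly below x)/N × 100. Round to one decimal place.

37.5

N = 8.
Strictly below 507: 3. Equal to 507: 1.
PR = 3/8 × 100 = 37.5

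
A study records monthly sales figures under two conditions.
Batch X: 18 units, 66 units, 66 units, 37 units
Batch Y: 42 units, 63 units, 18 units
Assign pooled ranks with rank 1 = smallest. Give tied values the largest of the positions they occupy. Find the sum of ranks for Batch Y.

11

Sorted (ascending): 18, 18, 37, 42, 63, 66, 66
The 2 values of 18 occupy positions 1–2 → each gets rank 2.
The 2 values of 66 occupy positions 6–7 → each gets rank 7.
Batch Y values → pooled ranks: 42→4, 63→5, 18→2
Rank sum = 4 + 5 + 2 = 11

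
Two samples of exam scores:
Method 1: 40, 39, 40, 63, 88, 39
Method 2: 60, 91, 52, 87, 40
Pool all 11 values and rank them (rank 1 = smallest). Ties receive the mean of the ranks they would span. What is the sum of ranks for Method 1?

29

Sorted (ascending): 39, 39, 40, 40, 40, 52, 60, 63, 87, 88, 91
The 2 values of 39 occupy positions 1–2 → average rank (1+2)/2 = 1.5.
The 3 values of 40 occupy positions 3–5 → average rank 4.
Method 1 values → pooled ranks: 40→4, 39→1.5, 40→4, 63→8, 88→10, 39→1.5
Rank sum = 4 + 1.5 + 4 + 8 + 10 + 1.5 = 29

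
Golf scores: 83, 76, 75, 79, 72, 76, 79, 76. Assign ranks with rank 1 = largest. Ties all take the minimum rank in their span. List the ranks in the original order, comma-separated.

1, 4, 7, 2, 8, 4, 2, 4

Sorted (descending): 83, 79, 79, 76, 76, 76, 75, 72
The 2 values of 79 occupy positions 2–3 → each gets rank 2.
The 3 values of 76 occupy positions 4–6 → each gets rank 4.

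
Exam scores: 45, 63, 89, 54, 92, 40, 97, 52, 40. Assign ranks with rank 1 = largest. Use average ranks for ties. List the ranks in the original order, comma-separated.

Sorted (descending): 97, 92, 89, 63, 54, 52, 45, 40, 40
The 2 values of 40 occupy positions 8–9 → average rank (8+9)/2 = 8.5.

7, 4, 3, 5, 2, 8.5, 1, 6, 8.5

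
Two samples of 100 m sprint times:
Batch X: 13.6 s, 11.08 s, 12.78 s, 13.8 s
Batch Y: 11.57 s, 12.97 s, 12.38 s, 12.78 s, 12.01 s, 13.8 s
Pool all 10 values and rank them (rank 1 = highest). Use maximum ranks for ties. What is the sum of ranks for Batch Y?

Sorted (descending): 13.8, 13.8, 13.6, 12.97, 12.78, 12.78, 12.38, 12.01, 11.57, 11.08
The 2 values of 13.8 occupy positions 1–2 → each gets rank 2.
The 2 values of 12.78 occupy positions 5–6 → each gets rank 6.
Batch Y values → pooled ranks: 11.57→9, 12.97→4, 12.38→7, 12.78→6, 12.01→8, 13.8→2
Rank sum = 9 + 4 + 7 + 6 + 8 + 2 = 36

36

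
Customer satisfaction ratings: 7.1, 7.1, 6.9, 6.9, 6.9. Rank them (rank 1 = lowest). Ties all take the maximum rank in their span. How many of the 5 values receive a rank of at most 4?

Sorted (ascending): 6.9, 6.9, 6.9, 7.1, 7.1
The 3 values of 6.9 occupy positions 1–3 → each gets rank 3.
The 2 values of 7.1 occupy positions 4–5 → each gets rank 5.
Ranks ≤ 4: {3, 3, 3} → 3 values.

3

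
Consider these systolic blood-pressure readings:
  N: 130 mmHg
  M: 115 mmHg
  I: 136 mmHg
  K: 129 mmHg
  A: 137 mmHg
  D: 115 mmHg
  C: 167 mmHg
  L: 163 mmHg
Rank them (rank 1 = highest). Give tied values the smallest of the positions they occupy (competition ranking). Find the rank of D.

Sorted (descending): 167, 163, 137, 136, 130, 129, 115, 115
The 2 values of 115 occupy positions 7–8 → each gets rank 7.
D has value 115 mmHg → rank 7.

7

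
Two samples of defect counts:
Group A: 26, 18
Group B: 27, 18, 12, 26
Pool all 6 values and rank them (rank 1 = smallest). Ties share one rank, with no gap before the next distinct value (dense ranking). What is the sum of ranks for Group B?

Sorted (ascending): 12, 18, 18, 26, 26, 27
The 2 values of 18 share dense rank 2.
The 2 values of 26 share dense rank 3.
Remaining distinct values take the next consecutive integers.
Group B values → pooled ranks: 27→4, 18→2, 12→1, 26→3
Rank sum = 4 + 2 + 1 + 3 = 10

10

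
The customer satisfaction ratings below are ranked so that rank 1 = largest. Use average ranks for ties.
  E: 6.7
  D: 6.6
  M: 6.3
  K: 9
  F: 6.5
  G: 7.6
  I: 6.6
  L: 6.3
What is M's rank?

7.5

Sorted (descending): 9, 7.6, 6.7, 6.6, 6.6, 6.5, 6.3, 6.3
The 2 values of 6.6 occupy positions 4–5 → average rank (4+5)/2 = 4.5.
The 2 values of 6.3 occupy positions 7–8 → average rank (7+8)/2 = 7.5.
M has value 6.3 → rank 7.5.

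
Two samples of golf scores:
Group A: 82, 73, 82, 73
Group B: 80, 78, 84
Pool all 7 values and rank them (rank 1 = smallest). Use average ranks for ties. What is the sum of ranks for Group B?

Sorted (ascending): 73, 73, 78, 80, 82, 82, 84
The 2 values of 73 occupy positions 1–2 → average rank (1+2)/2 = 1.5.
The 2 values of 82 occupy positions 5–6 → average rank (5+6)/2 = 5.5.
Group B values → pooled ranks: 80→4, 78→3, 84→7
Rank sum = 4 + 3 + 7 = 14

14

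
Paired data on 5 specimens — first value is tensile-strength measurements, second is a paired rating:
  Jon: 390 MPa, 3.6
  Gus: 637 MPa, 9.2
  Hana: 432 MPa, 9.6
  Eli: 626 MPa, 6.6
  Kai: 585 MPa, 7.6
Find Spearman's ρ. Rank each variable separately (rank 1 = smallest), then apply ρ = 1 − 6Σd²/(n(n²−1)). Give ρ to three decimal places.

0.300

Ranks of variable 1: 1, 5, 2, 4, 3
Ranks of variable 2: 1, 4, 5, 2, 3
d = r₁ − r₂: 0, 1, -3, 2, 0
d²: 0, 1, 9, 4, 0; Σd² = 14
ρ = 1 − 6·14/(5·24) = 1 − 84/120 = 0.300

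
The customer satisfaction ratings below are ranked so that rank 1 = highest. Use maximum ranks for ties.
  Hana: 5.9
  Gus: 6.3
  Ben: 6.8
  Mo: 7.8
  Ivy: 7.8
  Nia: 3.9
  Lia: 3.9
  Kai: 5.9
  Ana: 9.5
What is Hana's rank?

Sorted (descending): 9.5, 7.8, 7.8, 6.8, 6.3, 5.9, 5.9, 3.9, 3.9
The 2 values of 7.8 occupy positions 2–3 → each gets rank 3.
The 2 values of 5.9 occupy positions 6–7 → each gets rank 7.
The 2 values of 3.9 occupy positions 8–9 → each gets rank 9.
Hana has value 5.9 → rank 7.

7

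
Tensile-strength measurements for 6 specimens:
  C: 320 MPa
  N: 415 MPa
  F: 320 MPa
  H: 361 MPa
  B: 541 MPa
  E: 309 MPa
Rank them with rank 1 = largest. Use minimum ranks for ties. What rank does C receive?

4

Sorted (descending): 541, 415, 361, 320, 320, 309
The 2 values of 320 occupy positions 4–5 → each gets rank 4.
C has value 320 MPa → rank 4.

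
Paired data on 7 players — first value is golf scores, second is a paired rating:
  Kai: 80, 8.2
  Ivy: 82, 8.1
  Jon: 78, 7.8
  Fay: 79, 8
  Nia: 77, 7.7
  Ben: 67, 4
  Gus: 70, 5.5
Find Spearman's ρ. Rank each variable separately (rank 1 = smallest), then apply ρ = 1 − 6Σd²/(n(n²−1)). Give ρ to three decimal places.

Ranks of variable 1: 6, 7, 4, 5, 3, 1, 2
Ranks of variable 2: 7, 6, 4, 5, 3, 1, 2
d = r₁ − r₂: -1, 1, 0, 0, 0, 0, 0
d²: 1, 1, 0, 0, 0, 0, 0; Σd² = 2
ρ = 1 − 6·2/(7·48) = 1 − 12/336 = 0.964

0.964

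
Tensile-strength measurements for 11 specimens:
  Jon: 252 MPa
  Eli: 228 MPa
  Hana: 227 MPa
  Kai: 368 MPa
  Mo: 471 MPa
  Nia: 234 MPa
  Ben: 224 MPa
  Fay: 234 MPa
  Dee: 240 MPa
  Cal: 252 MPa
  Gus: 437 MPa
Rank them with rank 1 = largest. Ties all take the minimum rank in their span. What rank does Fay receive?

Sorted (descending): 471, 437, 368, 252, 252, 240, 234, 234, 228, 227, 224
The 2 values of 252 occupy positions 4–5 → each gets rank 4.
The 2 values of 234 occupy positions 7–8 → each gets rank 7.
Fay has value 234 MPa → rank 7.

7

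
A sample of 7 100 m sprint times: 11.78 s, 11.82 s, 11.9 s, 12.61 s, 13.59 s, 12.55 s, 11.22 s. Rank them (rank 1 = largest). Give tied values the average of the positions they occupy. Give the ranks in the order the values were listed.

6, 5, 4, 2, 1, 3, 7

Sorted (descending): 13.59, 12.61, 12.55, 11.9, 11.82, 11.78, 11.22
No ties — each value takes its position as its rank.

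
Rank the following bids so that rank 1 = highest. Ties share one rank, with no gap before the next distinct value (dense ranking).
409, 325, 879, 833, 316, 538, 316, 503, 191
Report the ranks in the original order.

5, 6, 1, 2, 7, 3, 7, 4, 8

Sorted (descending): 879, 833, 538, 503, 409, 325, 316, 316, 191
The 2 values of 316 share dense rank 7.
Remaining distinct values take the next consecutive integers.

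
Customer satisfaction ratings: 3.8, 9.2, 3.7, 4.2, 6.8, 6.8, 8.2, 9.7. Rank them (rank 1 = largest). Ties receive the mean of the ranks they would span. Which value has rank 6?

4.2

Sorted (descending): 9.7, 9.2, 8.2, 6.8, 6.8, 4.2, 3.8, 3.7
The 2 values of 6.8 occupy positions 4–5 → average rank (4+5)/2 = 4.5.
Rank 6 → value 4.2.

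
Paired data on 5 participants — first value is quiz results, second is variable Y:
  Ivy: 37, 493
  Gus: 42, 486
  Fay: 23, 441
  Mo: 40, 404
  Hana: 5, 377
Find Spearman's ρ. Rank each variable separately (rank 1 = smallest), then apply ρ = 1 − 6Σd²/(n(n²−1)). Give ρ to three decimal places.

0.500

Ranks of variable 1: 3, 5, 2, 4, 1
Ranks of variable 2: 5, 4, 3, 2, 1
d = r₁ − r₂: -2, 1, -1, 2, 0
d²: 4, 1, 1, 4, 0; Σd² = 10
ρ = 1 − 6·10/(5·24) = 1 − 60/120 = 0.500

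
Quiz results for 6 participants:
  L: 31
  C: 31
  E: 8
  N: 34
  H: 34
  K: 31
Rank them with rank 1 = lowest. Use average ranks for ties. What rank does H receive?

5.5

Sorted (ascending): 8, 31, 31, 31, 34, 34
The 3 values of 31 occupy positions 2–4 → average rank 3.
The 2 values of 34 occupy positions 5–6 → average rank (5+6)/2 = 5.5.
H has value 34 → rank 5.5.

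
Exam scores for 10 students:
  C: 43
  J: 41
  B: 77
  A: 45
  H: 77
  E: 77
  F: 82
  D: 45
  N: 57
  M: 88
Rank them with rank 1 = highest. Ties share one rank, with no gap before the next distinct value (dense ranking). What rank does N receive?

4

Sorted (descending): 88, 82, 77, 77, 77, 57, 45, 45, 43, 41
The 3 values of 77 share dense rank 3.
The 2 values of 45 share dense rank 5.
Remaining distinct values take the next consecutive integers.
N has value 57 → rank 4.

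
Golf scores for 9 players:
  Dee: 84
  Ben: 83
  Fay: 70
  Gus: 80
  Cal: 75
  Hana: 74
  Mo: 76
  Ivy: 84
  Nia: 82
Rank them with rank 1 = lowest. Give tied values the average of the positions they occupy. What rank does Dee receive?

8.5

Sorted (ascending): 70, 74, 75, 76, 80, 82, 83, 84, 84
The 2 values of 84 occupy positions 8–9 → average rank (8+9)/2 = 8.5.
Dee has value 84 → rank 8.5.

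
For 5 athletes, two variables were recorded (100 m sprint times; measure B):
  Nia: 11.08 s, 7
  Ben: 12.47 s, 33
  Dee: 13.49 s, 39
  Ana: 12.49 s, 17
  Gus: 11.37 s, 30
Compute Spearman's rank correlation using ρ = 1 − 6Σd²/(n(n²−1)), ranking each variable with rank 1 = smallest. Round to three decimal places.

0.700

Ranks of variable 1: 1, 3, 5, 4, 2
Ranks of variable 2: 1, 4, 5, 2, 3
d = r₁ − r₂: 0, -1, 0, 2, -1
d²: 0, 1, 0, 4, 1; Σd² = 6
ρ = 1 − 6·6/(5·24) = 1 − 36/120 = 0.700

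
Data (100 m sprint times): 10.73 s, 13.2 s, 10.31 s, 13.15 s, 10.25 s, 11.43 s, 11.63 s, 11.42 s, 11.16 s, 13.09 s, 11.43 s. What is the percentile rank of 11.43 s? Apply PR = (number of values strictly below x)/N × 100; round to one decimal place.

45.5

N = 11.
Strictly below 11.43: 5. Equal to 11.43: 2.
PR = 5/11 × 100 = 45.5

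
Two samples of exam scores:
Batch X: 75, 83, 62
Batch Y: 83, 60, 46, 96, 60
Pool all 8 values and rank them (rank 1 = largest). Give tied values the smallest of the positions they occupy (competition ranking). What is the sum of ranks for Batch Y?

Sorted (descending): 96, 83, 83, 75, 62, 60, 60, 46
The 2 values of 83 occupy positions 2–3 → each gets rank 2.
The 2 values of 60 occupy positions 6–7 → each gets rank 6.
Batch Y values → pooled ranks: 83→2, 60→6, 46→8, 96→1, 60→6
Rank sum = 2 + 6 + 8 + 1 + 6 = 23

23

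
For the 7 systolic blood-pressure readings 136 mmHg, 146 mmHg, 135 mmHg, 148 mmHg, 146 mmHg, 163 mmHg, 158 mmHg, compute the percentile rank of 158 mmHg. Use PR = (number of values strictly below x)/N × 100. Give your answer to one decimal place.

71.4

N = 7.
Strictly below 158: 5. Equal to 158: 1.
PR = 5/7 × 100 = 71.4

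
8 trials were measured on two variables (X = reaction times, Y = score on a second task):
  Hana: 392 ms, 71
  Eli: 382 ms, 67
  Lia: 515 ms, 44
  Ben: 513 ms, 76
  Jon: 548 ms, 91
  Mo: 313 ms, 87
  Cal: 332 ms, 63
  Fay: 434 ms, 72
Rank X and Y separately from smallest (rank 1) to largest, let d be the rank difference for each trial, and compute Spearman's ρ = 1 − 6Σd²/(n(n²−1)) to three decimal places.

Ranks of variable 1: 4, 3, 7, 6, 8, 1, 2, 5
Ranks of variable 2: 4, 3, 1, 6, 8, 7, 2, 5
d = r₁ − r₂: 0, 0, 6, 0, 0, -6, 0, 0
d²: 0, 0, 36, 0, 0, 36, 0, 0; Σd² = 72
ρ = 1 − 6·72/(8·63) = 1 − 432/504 = 0.143

0.143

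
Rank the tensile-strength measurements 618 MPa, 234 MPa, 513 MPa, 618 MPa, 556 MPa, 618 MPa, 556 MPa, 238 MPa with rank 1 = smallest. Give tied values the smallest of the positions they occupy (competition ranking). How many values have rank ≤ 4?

5

Sorted (ascending): 234, 238, 513, 556, 556, 618, 618, 618
The 2 values of 556 occupy positions 4–5 → each gets rank 4.
The 3 values of 618 occupy positions 6–8 → each gets rank 6.
Ranks ≤ 4: {1, 2, 3, 4, 4} → 5 values.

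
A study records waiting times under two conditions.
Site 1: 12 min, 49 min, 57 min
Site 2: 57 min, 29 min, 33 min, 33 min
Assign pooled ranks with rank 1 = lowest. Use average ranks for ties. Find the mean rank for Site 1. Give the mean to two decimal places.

Sorted (ascending): 12, 29, 33, 33, 49, 57, 57
The 2 values of 33 occupy positions 3–4 → average rank (3+4)/2 = 3.5.
The 2 values of 57 occupy positions 6–7 → average rank (6+7)/2 = 6.5.
Site 1 values → pooled ranks: 12→1, 49→5, 57→6.5
Mean rank = (1 + 5 + 6.5) / 3 = 4.17

4.17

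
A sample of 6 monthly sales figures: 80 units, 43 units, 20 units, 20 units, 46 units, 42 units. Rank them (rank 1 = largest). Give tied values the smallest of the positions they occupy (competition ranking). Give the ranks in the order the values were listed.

Sorted (descending): 80, 46, 43, 42, 20, 20
The 2 values of 20 occupy positions 5–6 → each gets rank 5.

1, 3, 5, 5, 2, 4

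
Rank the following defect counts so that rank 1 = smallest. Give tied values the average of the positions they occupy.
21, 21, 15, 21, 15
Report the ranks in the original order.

Sorted (ascending): 15, 15, 21, 21, 21
The 2 values of 15 occupy positions 1–2 → average rank (1+2)/2 = 1.5.
The 3 values of 21 occupy positions 3–5 → average rank 4.

4, 4, 1.5, 4, 1.5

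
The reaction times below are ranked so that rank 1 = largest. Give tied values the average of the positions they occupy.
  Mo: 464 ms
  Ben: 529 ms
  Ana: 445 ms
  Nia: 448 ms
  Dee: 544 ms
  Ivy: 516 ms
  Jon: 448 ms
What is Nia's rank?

Sorted (descending): 544, 529, 516, 464, 448, 448, 445
The 2 values of 448 occupy positions 5–6 → average rank (5+6)/2 = 5.5.
Nia has value 448 ms → rank 5.5.

5.5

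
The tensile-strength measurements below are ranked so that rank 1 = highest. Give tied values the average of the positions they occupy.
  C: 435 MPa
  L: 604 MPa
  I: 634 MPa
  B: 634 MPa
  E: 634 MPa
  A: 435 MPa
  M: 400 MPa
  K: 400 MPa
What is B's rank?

2

Sorted (descending): 634, 634, 634, 604, 435, 435, 400, 400
The 3 values of 634 occupy positions 1–3 → average rank 2.
The 2 values of 435 occupy positions 5–6 → average rank (5+6)/2 = 5.5.
The 2 values of 400 occupy positions 7–8 → average rank (7+8)/2 = 7.5.
B has value 634 MPa → rank 2.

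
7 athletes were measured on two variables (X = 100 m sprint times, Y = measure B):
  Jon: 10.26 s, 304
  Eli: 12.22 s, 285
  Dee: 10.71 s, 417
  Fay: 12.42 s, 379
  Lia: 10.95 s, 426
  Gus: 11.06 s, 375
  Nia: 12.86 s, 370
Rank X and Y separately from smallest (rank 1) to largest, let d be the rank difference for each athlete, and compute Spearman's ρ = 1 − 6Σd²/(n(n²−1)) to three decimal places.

Ranks of variable 1: 1, 5, 2, 6, 3, 4, 7
Ranks of variable 2: 2, 1, 6, 5, 7, 4, 3
d = r₁ − r₂: -1, 4, -4, 1, -4, 0, 4
d²: 1, 16, 16, 1, 16, 0, 16; Σd² = 66
ρ = 1 − 6·66/(7·48) = 1 − 396/336 = -0.179

-0.179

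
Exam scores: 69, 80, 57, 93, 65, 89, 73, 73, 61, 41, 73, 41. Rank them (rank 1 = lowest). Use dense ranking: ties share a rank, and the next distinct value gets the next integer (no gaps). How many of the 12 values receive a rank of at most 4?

Sorted (ascending): 41, 41, 57, 61, 65, 69, 73, 73, 73, 80, 89, 93
The 2 values of 41 share dense rank 1.
The 3 values of 73 share dense rank 6.
Remaining distinct values take the next consecutive integers.
Ranks ≤ 4: {1, 1, 2, 3, 4} → 5 values.

5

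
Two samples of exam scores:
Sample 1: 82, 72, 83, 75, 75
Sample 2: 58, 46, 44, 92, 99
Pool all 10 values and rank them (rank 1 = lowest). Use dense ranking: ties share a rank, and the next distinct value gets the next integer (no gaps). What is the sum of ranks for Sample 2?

23

Sorted (ascending): 44, 46, 58, 72, 75, 75, 82, 83, 92, 99
The 2 values of 75 share dense rank 5.
Remaining distinct values take the next consecutive integers.
Sample 2 values → pooled ranks: 58→3, 46→2, 44→1, 92→8, 99→9
Rank sum = 3 + 2 + 1 + 8 + 9 = 23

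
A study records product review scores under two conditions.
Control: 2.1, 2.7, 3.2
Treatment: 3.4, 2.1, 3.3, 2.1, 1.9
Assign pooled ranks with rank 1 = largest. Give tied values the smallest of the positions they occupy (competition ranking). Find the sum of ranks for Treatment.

21

Sorted (descending): 3.4, 3.3, 3.2, 2.7, 2.1, 2.1, 2.1, 1.9
The 3 values of 2.1 occupy positions 5–7 → each gets rank 5.
Treatment values → pooled ranks: 3.4→1, 2.1→5, 3.3→2, 2.1→5, 1.9→8
Rank sum = 1 + 5 + 2 + 5 + 8 = 21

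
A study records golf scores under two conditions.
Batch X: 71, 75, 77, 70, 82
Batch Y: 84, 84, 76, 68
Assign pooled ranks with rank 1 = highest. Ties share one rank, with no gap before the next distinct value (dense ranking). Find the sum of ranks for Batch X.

Sorted (descending): 84, 84, 82, 77, 76, 75, 71, 70, 68
The 2 values of 84 share dense rank 1.
Remaining distinct values take the next consecutive integers.
Batch X values → pooled ranks: 71→6, 75→5, 77→3, 70→7, 82→2
Rank sum = 6 + 5 + 3 + 7 + 2 = 23

23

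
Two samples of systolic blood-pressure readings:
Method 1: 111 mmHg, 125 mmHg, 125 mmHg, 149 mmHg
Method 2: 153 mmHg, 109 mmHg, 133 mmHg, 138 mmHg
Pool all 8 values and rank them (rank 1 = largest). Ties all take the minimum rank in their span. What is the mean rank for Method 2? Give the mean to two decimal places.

Sorted (descending): 153, 149, 138, 133, 125, 125, 111, 109
The 2 values of 125 occupy positions 5–6 → each gets rank 5.
Method 2 values → pooled ranks: 153→1, 109→8, 133→4, 138→3
Mean rank = (1 + 8 + 4 + 3) / 4 = 4.00

4.00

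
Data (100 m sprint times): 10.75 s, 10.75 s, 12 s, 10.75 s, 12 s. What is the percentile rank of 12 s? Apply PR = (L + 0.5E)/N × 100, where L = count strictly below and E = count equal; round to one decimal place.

N = 5.
Strictly below 12: 3. Equal to 12: 2.
PR = (3 + 0.5·2)/5 × 100 = 80.0

80.0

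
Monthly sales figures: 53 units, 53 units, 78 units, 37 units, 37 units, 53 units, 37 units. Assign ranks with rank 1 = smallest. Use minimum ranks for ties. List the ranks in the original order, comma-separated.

Sorted (ascending): 37, 37, 37, 53, 53, 53, 78
The 3 values of 37 occupy positions 1–3 → each gets rank 1.
The 3 values of 53 occupy positions 4–6 → each gets rank 4.

4, 4, 7, 1, 1, 4, 1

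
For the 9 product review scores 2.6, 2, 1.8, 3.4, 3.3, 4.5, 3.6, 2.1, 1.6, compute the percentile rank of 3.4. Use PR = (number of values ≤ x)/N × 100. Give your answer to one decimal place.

77.8

N = 9.
Strictly below 3.4: 6. Equal to 3.4: 1.
PR = 7/9 × 100 = 77.8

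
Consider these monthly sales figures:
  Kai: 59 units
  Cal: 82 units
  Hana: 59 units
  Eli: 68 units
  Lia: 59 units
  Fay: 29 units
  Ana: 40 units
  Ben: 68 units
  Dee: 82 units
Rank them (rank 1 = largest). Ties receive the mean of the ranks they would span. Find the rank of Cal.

Sorted (descending): 82, 82, 68, 68, 59, 59, 59, 40, 29
The 2 values of 82 occupy positions 1–2 → average rank (1+2)/2 = 1.5.
The 2 values of 68 occupy positions 3–4 → average rank (3+4)/2 = 3.5.
The 3 values of 59 occupy positions 5–7 → average rank 6.
Cal has value 82 units → rank 1.5.

1.5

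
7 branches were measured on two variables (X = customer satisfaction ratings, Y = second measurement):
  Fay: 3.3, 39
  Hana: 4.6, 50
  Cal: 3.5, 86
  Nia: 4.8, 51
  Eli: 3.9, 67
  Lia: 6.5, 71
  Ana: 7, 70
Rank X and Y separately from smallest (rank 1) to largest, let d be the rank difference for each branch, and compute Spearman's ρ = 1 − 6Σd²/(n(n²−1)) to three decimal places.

0.321

Ranks of variable 1: 1, 4, 2, 5, 3, 6, 7
Ranks of variable 2: 1, 2, 7, 3, 4, 6, 5
d = r₁ − r₂: 0, 2, -5, 2, -1, 0, 2
d²: 0, 4, 25, 4, 1, 0, 4; Σd² = 38
ρ = 1 − 6·38/(7·48) = 1 − 228/336 = 0.321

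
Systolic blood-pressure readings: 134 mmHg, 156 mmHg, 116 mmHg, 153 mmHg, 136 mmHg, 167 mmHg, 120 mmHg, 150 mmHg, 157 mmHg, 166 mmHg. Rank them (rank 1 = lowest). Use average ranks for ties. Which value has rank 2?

Sorted (ascending): 116, 120, 134, 136, 150, 153, 156, 157, 166, 167
No ties — each value takes its position as its rank.
Rank 2 → value 120.

120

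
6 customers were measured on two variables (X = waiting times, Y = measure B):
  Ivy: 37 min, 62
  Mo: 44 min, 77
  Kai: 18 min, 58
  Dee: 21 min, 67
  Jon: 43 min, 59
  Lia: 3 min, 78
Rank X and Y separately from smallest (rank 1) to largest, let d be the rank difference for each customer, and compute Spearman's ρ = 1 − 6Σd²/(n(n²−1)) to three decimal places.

Ranks of variable 1: 4, 6, 2, 3, 5, 1
Ranks of variable 2: 3, 5, 1, 4, 2, 6
d = r₁ − r₂: 1, 1, 1, -1, 3, -5
d²: 1, 1, 1, 1, 9, 25; Σd² = 38
ρ = 1 − 6·38/(6·35) = 1 − 228/210 = -0.086

-0.086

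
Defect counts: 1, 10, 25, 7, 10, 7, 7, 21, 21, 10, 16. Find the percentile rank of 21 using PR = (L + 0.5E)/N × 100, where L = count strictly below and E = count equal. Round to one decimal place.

N = 11.
Strictly below 21: 8. Equal to 21: 2.
PR = (8 + 0.5·2)/11 × 100 = 81.8

81.8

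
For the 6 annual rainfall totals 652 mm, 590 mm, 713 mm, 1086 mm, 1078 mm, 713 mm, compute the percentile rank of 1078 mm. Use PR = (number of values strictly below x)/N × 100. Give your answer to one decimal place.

N = 6.
Strictly below 1078: 4. Equal to 1078: 1.
PR = 4/6 × 100 = 66.7

66.7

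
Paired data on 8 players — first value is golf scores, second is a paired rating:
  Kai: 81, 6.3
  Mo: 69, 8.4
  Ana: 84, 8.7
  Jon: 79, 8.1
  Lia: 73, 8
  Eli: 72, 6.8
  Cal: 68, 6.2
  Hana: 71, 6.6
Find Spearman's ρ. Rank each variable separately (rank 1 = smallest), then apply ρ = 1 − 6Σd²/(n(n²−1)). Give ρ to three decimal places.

Ranks of variable 1: 7, 2, 8, 6, 5, 4, 1, 3
Ranks of variable 2: 2, 7, 8, 6, 5, 4, 1, 3
d = r₁ − r₂: 5, -5, 0, 0, 0, 0, 0, 0
d²: 25, 25, 0, 0, 0, 0, 0, 0; Σd² = 50
ρ = 1 − 6·50/(8·63) = 1 − 300/504 = 0.405

0.405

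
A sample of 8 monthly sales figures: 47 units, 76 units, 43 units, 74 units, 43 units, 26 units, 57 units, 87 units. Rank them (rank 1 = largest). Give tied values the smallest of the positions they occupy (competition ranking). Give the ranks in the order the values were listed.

5, 2, 6, 3, 6, 8, 4, 1

Sorted (descending): 87, 76, 74, 57, 47, 43, 43, 26
The 2 values of 43 occupy positions 6–7 → each gets rank 6.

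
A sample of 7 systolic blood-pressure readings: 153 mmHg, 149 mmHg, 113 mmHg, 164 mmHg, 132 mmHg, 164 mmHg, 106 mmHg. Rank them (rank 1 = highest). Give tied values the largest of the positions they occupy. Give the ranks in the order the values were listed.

3, 4, 6, 2, 5, 2, 7

Sorted (descending): 164, 164, 153, 149, 132, 113, 106
The 2 values of 164 occupy positions 1–2 → each gets rank 2.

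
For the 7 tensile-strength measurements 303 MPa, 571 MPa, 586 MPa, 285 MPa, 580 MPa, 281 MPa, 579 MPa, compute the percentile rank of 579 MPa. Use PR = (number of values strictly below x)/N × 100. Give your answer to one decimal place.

57.1

N = 7.
Strictly below 579: 4. Equal to 579: 1.
PR = 4/7 × 100 = 57.1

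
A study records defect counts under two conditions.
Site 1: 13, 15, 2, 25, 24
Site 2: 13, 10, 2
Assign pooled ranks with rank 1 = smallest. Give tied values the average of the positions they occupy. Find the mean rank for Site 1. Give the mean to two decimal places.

Sorted (ascending): 2, 2, 10, 13, 13, 15, 24, 25
The 2 values of 2 occupy positions 1–2 → average rank (1+2)/2 = 1.5.
The 2 values of 13 occupy positions 4–5 → average rank (4+5)/2 = 4.5.
Site 1 values → pooled ranks: 13→4.5, 15→6, 2→1.5, 25→8, 24→7
Mean rank = (4.5 + 6 + 1.5 + 8 + 7) / 5 = 5.40

5.40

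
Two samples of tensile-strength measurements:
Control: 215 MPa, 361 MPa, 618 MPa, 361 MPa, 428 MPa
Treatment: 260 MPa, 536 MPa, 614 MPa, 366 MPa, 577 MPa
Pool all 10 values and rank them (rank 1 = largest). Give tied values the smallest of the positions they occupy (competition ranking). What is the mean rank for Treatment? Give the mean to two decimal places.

4.80

Sorted (descending): 618, 614, 577, 536, 428, 366, 361, 361, 260, 215
The 2 values of 361 occupy positions 7–8 → each gets rank 7.
Treatment values → pooled ranks: 260→9, 536→4, 614→2, 366→6, 577→3
Mean rank = (9 + 4 + 2 + 6 + 3) / 5 = 4.80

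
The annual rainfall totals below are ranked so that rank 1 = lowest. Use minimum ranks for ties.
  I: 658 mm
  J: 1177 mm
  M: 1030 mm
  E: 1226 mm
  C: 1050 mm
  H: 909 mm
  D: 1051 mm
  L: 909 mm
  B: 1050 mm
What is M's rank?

4

Sorted (ascending): 658, 909, 909, 1030, 1050, 1050, 1051, 1177, 1226
The 2 values of 909 occupy positions 2–3 → each gets rank 2.
The 2 values of 1050 occupy positions 5–6 → each gets rank 5.
M has value 1030 mm → rank 4.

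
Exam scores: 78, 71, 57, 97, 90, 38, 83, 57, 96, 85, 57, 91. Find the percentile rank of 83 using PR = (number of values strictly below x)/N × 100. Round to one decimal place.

50.0

N = 12.
Strictly below 83: 6. Equal to 83: 1.
PR = 6/12 × 100 = 50.0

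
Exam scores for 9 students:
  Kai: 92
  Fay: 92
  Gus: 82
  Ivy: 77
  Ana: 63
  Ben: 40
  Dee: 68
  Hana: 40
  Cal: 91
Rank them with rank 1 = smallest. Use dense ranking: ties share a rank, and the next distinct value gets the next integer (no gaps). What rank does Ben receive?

1

Sorted (ascending): 40, 40, 63, 68, 77, 82, 91, 92, 92
The 2 values of 40 share dense rank 1.
The 2 values of 92 share dense rank 7.
Remaining distinct values take the next consecutive integers.
Ben has value 40 → rank 1.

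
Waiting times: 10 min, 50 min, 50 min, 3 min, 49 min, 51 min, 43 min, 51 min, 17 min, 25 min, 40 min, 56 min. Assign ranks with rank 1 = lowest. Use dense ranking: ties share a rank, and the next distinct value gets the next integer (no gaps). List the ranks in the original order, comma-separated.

2, 8, 8, 1, 7, 9, 6, 9, 3, 4, 5, 10

Sorted (ascending): 3, 10, 17, 25, 40, 43, 49, 50, 50, 51, 51, 56
The 2 values of 50 share dense rank 8.
The 2 values of 51 share dense rank 9.
Remaining distinct values take the next consecutive integers.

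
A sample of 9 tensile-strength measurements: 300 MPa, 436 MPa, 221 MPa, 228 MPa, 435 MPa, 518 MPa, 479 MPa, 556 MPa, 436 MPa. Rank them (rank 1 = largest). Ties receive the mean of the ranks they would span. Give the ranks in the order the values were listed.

7, 4.5, 9, 8, 6, 2, 3, 1, 4.5

Sorted (descending): 556, 518, 479, 436, 436, 435, 300, 228, 221
The 2 values of 436 occupy positions 4–5 → average rank (4+5)/2 = 4.5.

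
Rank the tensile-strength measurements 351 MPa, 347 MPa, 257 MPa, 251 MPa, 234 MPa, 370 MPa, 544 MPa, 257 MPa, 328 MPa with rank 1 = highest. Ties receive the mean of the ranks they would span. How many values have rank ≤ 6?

Sorted (descending): 544, 370, 351, 347, 328, 257, 257, 251, 234
The 2 values of 257 occupy positions 6–7 → average rank (6+7)/2 = 6.5.
Ranks ≤ 6: {1, 2, 3, 4, 5} → 5 values.

5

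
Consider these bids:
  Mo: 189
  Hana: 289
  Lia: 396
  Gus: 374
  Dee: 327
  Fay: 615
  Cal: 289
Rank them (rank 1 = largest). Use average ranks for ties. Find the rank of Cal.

Sorted (descending): 615, 396, 374, 327, 289, 289, 189
The 2 values of 289 occupy positions 5–6 → average rank (5+6)/2 = 5.5.
Cal has value 289 → rank 5.5.

5.5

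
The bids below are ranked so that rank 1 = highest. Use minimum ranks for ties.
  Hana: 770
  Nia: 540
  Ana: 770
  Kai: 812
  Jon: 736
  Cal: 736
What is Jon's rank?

Sorted (descending): 812, 770, 770, 736, 736, 540
The 2 values of 770 occupy positions 2–3 → each gets rank 2.
The 2 values of 736 occupy positions 4–5 → each gets rank 4.
Jon has value 736 → rank 4.

4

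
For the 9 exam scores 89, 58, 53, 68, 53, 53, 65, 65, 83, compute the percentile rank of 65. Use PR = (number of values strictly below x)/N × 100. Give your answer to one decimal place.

44.4

N = 9.
Strictly below 65: 4. Equal to 65: 2.
PR = 4/9 × 100 = 44.4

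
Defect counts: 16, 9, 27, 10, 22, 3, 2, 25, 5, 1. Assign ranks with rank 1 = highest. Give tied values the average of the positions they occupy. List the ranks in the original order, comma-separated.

Sorted (descending): 27, 25, 22, 16, 10, 9, 5, 3, 2, 1
No ties — each value takes its position as its rank.

4, 6, 1, 5, 3, 8, 9, 2, 7, 10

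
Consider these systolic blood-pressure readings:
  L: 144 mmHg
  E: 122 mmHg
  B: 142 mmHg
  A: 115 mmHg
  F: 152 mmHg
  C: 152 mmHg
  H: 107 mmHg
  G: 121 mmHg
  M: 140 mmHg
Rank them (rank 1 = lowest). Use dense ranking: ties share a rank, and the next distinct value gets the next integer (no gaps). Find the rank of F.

8

Sorted (ascending): 107, 115, 121, 122, 140, 142, 144, 152, 152
The 2 values of 152 share dense rank 8.
Remaining distinct values take the next consecutive integers.
F has value 152 mmHg → rank 8.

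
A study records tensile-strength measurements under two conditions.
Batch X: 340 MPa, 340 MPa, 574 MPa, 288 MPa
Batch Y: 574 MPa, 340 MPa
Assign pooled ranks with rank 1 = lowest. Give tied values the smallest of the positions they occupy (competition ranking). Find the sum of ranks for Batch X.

10

Sorted (ascending): 288, 340, 340, 340, 574, 574
The 3 values of 340 occupy positions 2–4 → each gets rank 2.
The 2 values of 574 occupy positions 5–6 → each gets rank 5.
Batch X values → pooled ranks: 340→2, 340→2, 574→5, 288→1
Rank sum = 2 + 2 + 5 + 1 = 10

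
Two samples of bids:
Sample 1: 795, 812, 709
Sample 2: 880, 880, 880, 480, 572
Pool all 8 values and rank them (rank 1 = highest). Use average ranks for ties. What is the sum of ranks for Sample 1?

15

Sorted (descending): 880, 880, 880, 812, 795, 709, 572, 480
The 3 values of 880 occupy positions 1–3 → average rank 2.
Sample 1 values → pooled ranks: 795→5, 812→4, 709→6
Rank sum = 5 + 4 + 6 = 15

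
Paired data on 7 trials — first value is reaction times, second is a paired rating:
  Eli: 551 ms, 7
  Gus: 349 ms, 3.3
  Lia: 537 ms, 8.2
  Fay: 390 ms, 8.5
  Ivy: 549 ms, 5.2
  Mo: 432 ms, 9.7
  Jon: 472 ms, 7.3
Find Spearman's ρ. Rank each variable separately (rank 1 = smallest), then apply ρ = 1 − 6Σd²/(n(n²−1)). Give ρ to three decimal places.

Ranks of variable 1: 7, 1, 5, 2, 6, 3, 4
Ranks of variable 2: 3, 1, 5, 6, 2, 7, 4
d = r₁ − r₂: 4, 0, 0, -4, 4, -4, 0
d²: 16, 0, 0, 16, 16, 16, 0; Σd² = 64
ρ = 1 − 6·64/(7·48) = 1 − 384/336 = -0.143

-0.143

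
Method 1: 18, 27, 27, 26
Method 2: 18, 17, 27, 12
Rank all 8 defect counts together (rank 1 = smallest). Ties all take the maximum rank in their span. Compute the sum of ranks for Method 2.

Sorted (ascending): 12, 17, 18, 18, 26, 27, 27, 27
The 2 values of 18 occupy positions 3–4 → each gets rank 4.
The 3 values of 27 occupy positions 6–8 → each gets rank 8.
Method 2 values → pooled ranks: 18→4, 17→2, 27→8, 12→1
Rank sum = 4 + 2 + 8 + 1 = 15

15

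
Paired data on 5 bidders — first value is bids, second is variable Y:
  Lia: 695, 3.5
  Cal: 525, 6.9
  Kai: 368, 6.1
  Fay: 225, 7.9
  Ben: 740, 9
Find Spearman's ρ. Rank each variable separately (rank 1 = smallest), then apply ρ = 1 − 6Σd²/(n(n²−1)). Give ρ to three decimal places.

0.100

Ranks of variable 1: 4, 3, 2, 1, 5
Ranks of variable 2: 1, 3, 2, 4, 5
d = r₁ − r₂: 3, 0, 0, -3, 0
d²: 9, 0, 0, 9, 0; Σd² = 18
ρ = 1 − 6·18/(5·24) = 1 − 108/120 = 0.100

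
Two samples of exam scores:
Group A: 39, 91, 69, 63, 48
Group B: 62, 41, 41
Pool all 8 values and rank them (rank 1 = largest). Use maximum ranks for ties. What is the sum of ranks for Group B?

Sorted (descending): 91, 69, 63, 62, 48, 41, 41, 39
The 2 values of 41 occupy positions 6–7 → each gets rank 7.
Group B values → pooled ranks: 62→4, 41→7, 41→7
Rank sum = 4 + 7 + 7 = 18

18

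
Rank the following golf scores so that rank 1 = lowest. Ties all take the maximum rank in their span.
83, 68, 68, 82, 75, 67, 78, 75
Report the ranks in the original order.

8, 3, 3, 7, 5, 1, 6, 5

Sorted (ascending): 67, 68, 68, 75, 75, 78, 82, 83
The 2 values of 68 occupy positions 2–3 → each gets rank 3.
The 2 values of 75 occupy positions 4–5 → each gets rank 5.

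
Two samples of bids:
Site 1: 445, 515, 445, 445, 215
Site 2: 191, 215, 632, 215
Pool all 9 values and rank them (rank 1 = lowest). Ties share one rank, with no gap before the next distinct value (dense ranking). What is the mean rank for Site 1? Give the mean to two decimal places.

3.00

Sorted (ascending): 191, 215, 215, 215, 445, 445, 445, 515, 632
The 3 values of 215 share dense rank 2.
The 3 values of 445 share dense rank 3.
Remaining distinct values take the next consecutive integers.
Site 1 values → pooled ranks: 445→3, 515→4, 445→3, 445→3, 215→2
Mean rank = (3 + 4 + 3 + 3 + 2) / 5 = 3.00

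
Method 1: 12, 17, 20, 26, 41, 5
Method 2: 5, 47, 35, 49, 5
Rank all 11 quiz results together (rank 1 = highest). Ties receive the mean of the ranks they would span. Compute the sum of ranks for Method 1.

Sorted (descending): 49, 47, 41, 35, 26, 20, 17, 12, 5, 5, 5
The 3 values of 5 occupy positions 9–11 → average rank 10.
Method 1 values → pooled ranks: 12→8, 17→7, 20→6, 26→5, 41→3, 5→10
Rank sum = 8 + 7 + 6 + 5 + 3 + 10 = 39

39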